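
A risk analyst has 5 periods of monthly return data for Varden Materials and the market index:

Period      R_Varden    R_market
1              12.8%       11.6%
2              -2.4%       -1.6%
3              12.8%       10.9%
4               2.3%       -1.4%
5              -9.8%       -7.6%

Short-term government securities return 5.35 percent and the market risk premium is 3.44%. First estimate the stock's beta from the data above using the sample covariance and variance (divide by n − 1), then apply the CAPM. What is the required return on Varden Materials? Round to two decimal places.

Mean R_i = (12.8 − 2.4 + 12.8 + 2.3 − 9.8) / 5 = 3.1400%
Mean R_m = (11.6 − 1.6 + 10.9 − 1.4 − 7.6) / 5 = 2.3800%
Σ(R_i − R̄_i)(R_m − R̄_m) = 325.7340  ⇒  Cov = 325.7340 / 4 = 81.4335
Σ(R_m − R̄_m)² = 287.3280  ⇒  Var(R_m) = 287.3280 / 4 = 71.8320
β = Cov / Var(R_m) = 81.4335 / 71.8320 = 1.1337
E(R) = R_f + β × MRP = 5.35% + 1.1337 × 3.44% = 9.25%

9.25%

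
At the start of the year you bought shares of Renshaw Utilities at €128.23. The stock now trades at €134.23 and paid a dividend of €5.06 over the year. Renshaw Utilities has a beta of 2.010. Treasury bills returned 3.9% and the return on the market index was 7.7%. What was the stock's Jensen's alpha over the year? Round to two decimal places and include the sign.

Realised HPR = (P1 + D1 − P0) / P0 = (134.23 + 5.06 − 128.23) / 128.23 = 11.06 / 128.23 = 8.6251%
MRP = 7.7% − 3.9% = 3.80%
CAPM required = R_f + β·MRP = 3.9% + 2.010 × 3.8% = 11.5380%
α = realised − required = 8.6251% − 11.5380% = -2.91%

-2.91%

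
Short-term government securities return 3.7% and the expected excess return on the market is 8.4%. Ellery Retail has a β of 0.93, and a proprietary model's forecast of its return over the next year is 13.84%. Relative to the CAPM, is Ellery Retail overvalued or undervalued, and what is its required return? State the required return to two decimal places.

Undervalued; required return 11.51%

Required return = R_f + β·MRP = 3.7% + 0.93 × 8.4% = 11.51%
Forecast 13.84% > required 11.51% → the stock plots above the SML → undervalued.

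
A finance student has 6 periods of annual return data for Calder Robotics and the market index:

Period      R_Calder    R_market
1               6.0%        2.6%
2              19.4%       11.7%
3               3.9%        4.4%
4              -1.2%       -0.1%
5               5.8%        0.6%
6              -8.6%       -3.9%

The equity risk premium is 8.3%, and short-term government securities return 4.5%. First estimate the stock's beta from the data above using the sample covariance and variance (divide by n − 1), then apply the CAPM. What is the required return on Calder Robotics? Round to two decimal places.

18.32%

Mean R_i = (6.0 + 19.4 + 3.9 − 1.2 + 5.8 − 8.6) / 6 = 4.2167%
Mean R_m = (2.6 + 11.7 + 4.4 − 0.1 + 0.6 − 3.9) / 6 = 2.5500%
Σ(R_i − R̄_i)(R_m − R̄_m) = 232.3650  ⇒  Cov = 232.3650 / 5 = 46.4730
Σ(R_m − R̄_m)² = 139.5750  ⇒  Var(R_m) = 139.5750 / 5 = 27.9150
β = Cov / Var(R_m) = 46.4730 / 27.9150 = 1.6648
E(R) = R_f + β × MRP = 4.5% + 1.6648 × 8.3% = 18.32%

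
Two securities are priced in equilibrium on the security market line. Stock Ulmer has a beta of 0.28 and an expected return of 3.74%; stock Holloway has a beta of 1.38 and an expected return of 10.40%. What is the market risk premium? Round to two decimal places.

Both satisfy E(R) = R_f + β·MRP, so the slope of the SML is
MRP = (10.40% − 3.74%) / (1.38 − 0.28) = 6.66% / 1.10 = 6.0545%

6.05%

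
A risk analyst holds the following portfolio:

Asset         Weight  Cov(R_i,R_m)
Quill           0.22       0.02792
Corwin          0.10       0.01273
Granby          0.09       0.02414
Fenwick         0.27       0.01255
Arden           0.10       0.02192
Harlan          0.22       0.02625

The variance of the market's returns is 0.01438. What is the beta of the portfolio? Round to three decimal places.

β_Quill = 0.02792 / 0.01438 = 1.9416
β_Corwin = 0.01273 / 0.01438 = 0.8853
β_Granby = 0.02414 / 0.01438 = 1.6787
β_Fenwick = 0.01255 / 0.01438 = 0.8727
β_Arden = 0.02192 / 0.01438 = 1.5243
β_Harlan = 0.02625 / 0.01438 = 1.8255
β_P = Σ w_i β_i = 0.22×1.9416 + 0.10×0.8853 + 0.09×1.6787 + 0.27×0.8727 + 0.10×1.5243 + 0.22×1.8255 = 1.4564

1.456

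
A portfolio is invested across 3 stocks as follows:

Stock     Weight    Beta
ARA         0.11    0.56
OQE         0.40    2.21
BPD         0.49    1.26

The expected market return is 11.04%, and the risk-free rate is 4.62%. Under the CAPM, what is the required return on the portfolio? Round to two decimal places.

14.65%

β_P = Σ w_i β_i = 0.11×0.56 + 0.40×2.21 + 0.49×1.26 = 1.5630
MRP = 11.04% − 4.62% = 6.42%
E(R_P) = R_f + β_P × MRP = 4.62% + 1.5630 × 6.42% = 14.65%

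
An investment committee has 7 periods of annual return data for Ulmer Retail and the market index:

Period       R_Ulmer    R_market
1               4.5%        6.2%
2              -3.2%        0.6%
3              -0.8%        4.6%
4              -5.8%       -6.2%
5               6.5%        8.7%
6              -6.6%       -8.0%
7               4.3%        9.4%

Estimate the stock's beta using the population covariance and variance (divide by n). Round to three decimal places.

Mean R_i = (4.5 − 3.2 − 0.8 − 5.8 + 6.5 − 6.6 + 4.3) / 7 = -0.1571%
Mean R_m = (6.2 + 0.6 + 4.6 − 6.2 + 8.7 − 8.0 + 9.4) / 7 = 2.1857%
Σ(R_i − R̄_i)(R_m − R̄_m) = 210.4343  ⇒  Cov = 210.4343 / 7 = 30.0620
Σ(R_m − R̄_m)² = 293.0086  ⇒  Var(R_m) = 293.0086 / 7 = 41.8584
β = Cov / Var(R_m) = 30.0620 / 41.8584 = 0.7182

0.718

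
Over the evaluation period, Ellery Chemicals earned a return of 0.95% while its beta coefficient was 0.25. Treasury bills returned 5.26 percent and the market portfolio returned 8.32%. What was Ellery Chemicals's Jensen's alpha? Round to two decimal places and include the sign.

-5.08%

Market excess return = 8.32% − 5.26% = 3.06%
CAPM benchmark = R_f + β(R_m − R_f) = 5.26% + 0.25 × 3.06% = 6.0250%
α = actual − benchmark = 0.95% − 6.0250% = -5.08%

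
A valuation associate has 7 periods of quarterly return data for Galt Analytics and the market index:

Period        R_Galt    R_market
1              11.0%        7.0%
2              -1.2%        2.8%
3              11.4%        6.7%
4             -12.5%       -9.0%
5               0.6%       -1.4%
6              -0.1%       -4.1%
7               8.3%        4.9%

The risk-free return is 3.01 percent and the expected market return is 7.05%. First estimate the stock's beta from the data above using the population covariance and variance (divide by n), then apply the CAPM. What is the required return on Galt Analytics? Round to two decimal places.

8.28%

Mean R_i = (11.0 − 1.2 + 11.4 − 12.5 + 0.6 − 0.1 + 8.3) / 7 = 2.5000%
Mean R_m = (7.0 + 2.8 + 6.7 − 9.0 − 1.4 − 4.1 + 4.9) / 7 = 0.9857%
Σ(R_i − R̄_i)(R_m − R̄_m) = 285.5100  ⇒  Cov = 285.5100 / 7 = 40.7871
Σ(R_m − R̄_m)² = 218.7086  ⇒  Var(R_m) = 218.7086 / 7 = 31.2441
β = Cov / Var(R_m) = 40.7871 / 31.2441 = 1.3054
MRP = 7.05% − 3.01% = 4.04%
E(R) = R_f + β × MRP = 3.01% + 1.3054 × 4.04% = 8.28%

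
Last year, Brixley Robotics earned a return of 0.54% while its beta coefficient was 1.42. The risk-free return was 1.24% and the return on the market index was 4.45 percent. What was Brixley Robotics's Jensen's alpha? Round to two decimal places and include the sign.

-5.26%

Market excess return = 4.45% − 1.24% = 3.21%
CAPM benchmark = R_f + β(R_m − R_f) = 1.24% + 1.42 × 3.21% = 5.7982%
α = actual − benchmark = 0.54% − 5.7982% = -5.26%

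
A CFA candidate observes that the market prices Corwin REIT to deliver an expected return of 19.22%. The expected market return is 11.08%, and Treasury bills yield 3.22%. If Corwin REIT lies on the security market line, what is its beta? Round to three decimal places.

MRP = 11.08% − 3.22% = 7.86%
β = (E(R) − R_f) / MRP = (19.22% − 3.22%) / 7.86% = 16.00% / 7.86% = 2.036

2.036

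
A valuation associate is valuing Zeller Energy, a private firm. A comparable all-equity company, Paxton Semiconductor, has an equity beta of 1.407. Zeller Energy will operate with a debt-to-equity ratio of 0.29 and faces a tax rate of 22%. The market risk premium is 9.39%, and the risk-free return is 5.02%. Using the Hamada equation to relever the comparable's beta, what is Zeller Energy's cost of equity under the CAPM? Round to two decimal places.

β_L = β_U × [1 + (1 − t)(D/E)] = 1.407 × [1 + (1 − 0.22) × 0.29]
    = 1.407 × [1 + 0.78 × 0.29] = 1.407 × 1.2262 = 1.7253
E(R) = R_f + β_L × MRP = 5.02% + 1.7253 × 9.39% = 21.22%

21.22%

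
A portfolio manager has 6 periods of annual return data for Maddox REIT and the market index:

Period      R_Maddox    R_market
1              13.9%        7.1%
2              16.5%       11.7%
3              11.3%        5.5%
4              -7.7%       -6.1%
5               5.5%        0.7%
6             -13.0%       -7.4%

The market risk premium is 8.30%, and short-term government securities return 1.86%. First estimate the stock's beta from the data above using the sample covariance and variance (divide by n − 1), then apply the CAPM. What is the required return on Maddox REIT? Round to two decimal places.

14.83%

Mean R_i = (13.9 + 16.5 + 11.3 − 7.7 + 5.5 − 13.0) / 6 = 4.4167%
Mean R_m = (7.1 + 11.7 + 5.5 − 6.1 + 0.7 − 7.4) / 6 = 1.9167%
Σ(R_i − R̄_i)(R_m − R̄_m) = 450.1183  ⇒  Cov = 450.1183 / 5 = 90.0237
Σ(R_m − R̄_m)² = 287.9683  ⇒  Var(R_m) = 287.9683 / 5 = 57.5937
β = Cov / Var(R_m) = 90.0237 / 57.5937 = 1.5631
E(R) = R_f + β × MRP = 1.86% + 1.5631 × 8.30% = 14.83%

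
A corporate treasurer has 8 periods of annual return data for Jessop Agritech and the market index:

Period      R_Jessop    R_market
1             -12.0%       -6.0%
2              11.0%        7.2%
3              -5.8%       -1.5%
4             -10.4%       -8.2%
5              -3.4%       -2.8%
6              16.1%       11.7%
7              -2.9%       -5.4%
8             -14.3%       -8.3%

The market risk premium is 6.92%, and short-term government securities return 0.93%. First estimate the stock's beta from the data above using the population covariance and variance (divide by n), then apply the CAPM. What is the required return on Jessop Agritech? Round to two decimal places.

10.84%

Mean R_i = (-12.0 + 11.0 − 5.8 − 10.4 − 3.4 + 16.1 − 2.9 − 14.3) / 8 = -2.7125%
Mean R_m = (-6.0 + 7.2 − 1.5 − 8.2 − 2.8 + 11.7 − 5.4 − 8.3) / 8 = -1.6625%
Σ(R_i − R̄_i)(R_m − R̄_m) = 541.3438  ⇒  Cov = 541.3438 / 8 = 67.6680
Σ(R_m − R̄_m)² = 377.9988  ⇒  Var(R_m) = 377.9988 / 8 = 47.2499
β = Cov / Var(R_m) = 67.6680 / 47.2499 = 1.4321
E(R) = R_f + β × MRP = 0.93% + 1.4321 × 6.92% = 10.84%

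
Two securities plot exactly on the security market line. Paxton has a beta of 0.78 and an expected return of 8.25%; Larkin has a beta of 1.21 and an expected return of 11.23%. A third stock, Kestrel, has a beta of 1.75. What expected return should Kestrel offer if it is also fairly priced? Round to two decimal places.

14.97%

MRP (SML slope) = (11.23% − 8.25%) / (1.21 − 0.78) = 2.98% / 0.43 = 6.9302%
R_f (intercept) = 8.25% − 0.78 × 6.9302% = 2.8444%
E(R_Kestrel) = R_f + β × MRP = 2.8444% + 1.75 × 6.9302% = 14.97%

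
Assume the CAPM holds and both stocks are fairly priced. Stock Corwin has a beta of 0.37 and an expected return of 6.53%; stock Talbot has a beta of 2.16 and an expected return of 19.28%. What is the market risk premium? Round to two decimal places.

7.12%

Both satisfy E(R) = R_f + β·MRP, so the slope of the SML is
MRP = (19.28% − 6.53%) / (2.16 − 0.37) = 12.75% / 1.79 = 7.1229%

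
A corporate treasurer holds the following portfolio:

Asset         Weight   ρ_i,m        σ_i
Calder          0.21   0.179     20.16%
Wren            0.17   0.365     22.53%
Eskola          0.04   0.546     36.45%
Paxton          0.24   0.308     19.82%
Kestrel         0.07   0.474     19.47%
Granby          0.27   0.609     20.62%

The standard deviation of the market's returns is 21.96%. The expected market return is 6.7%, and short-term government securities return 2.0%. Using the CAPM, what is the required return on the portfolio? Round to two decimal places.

3.81%

β_Calder = 0.179 × 20.16% / 21.96% = 0.1643
β_Wren = 0.365 × 22.53% / 21.96% = 0.3745
β_Eskola = 0.546 × 36.45% / 21.96% = 0.9063
β_Paxton = 0.308 × 19.82% / 21.96% = 0.2780
β_Kestrel = 0.474 × 19.47% / 21.96% = 0.4203
β_Granby = 0.609 × 20.62% / 21.96% = 0.5718
β_P = Σ w_i β_i = 0.21×0.1643 + 0.17×0.3745 + 0.04×0.9063 + 0.24×0.2780 + 0.07×0.4203 + 0.27×0.5718 = 0.3849
MRP = 6.7% − 2.0% = 4.70%
E(R_P) = R_f + β_P × MRP = 2.0% + 0.3849 × 4.7% = 3.81%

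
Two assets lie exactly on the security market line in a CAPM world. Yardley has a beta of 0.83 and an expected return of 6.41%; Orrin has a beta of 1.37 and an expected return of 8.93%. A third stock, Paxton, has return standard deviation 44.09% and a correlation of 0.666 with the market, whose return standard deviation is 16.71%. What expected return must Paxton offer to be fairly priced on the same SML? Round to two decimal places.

10.74%

MRP = (8.93% − 6.41%) / (1.37 − 0.83) = 4.6667%
R_f = 6.41% − 0.83 × 4.6667% = 2.5366%
β_Paxton = ρ·σ_i/σ_m = 0.666 × 44.09 / 16.71 = 1.7573
E(R_Paxton) = R_f + β × MRP = 2.5366% + 1.7573 × 4.6667% = 10.74%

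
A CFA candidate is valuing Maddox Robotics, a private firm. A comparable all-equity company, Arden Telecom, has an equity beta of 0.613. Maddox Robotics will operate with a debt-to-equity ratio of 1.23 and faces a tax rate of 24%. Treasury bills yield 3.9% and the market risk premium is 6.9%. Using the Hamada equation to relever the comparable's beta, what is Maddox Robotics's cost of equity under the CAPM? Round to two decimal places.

β_L = β_U × [1 + (1 − t)(D/E)] = 0.613 × [1 + (1 − 0.24) × 1.23]
    = 0.613 × [1 + 0.76 × 1.23] = 0.613 × 1.9348 = 1.1860
E(R) = R_f + β_L × MRP = 3.9% + 1.1860 × 6.9% = 12.08%

12.08%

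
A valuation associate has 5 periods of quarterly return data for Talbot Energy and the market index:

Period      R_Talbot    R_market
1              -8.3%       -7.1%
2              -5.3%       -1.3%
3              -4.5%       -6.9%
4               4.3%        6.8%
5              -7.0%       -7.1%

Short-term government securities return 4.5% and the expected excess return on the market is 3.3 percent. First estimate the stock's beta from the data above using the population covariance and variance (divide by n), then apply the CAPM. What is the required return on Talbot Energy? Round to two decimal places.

6.98%

Mean R_i = (-8.3 − 5.3 − 4.5 + 4.3 − 7.0) / 5 = -4.1600%
Mean R_m = (-7.1 − 1.3 − 6.9 + 6.8 − 7.1) / 5 = -3.1200%
Σ(R_i − R̄_i)(R_m − R̄_m) = 110.9140  ⇒  Cov = 110.9140 / 5 = 22.1828
Σ(R_m − R̄_m)² = 147.6880  ⇒  Var(R_m) = 147.6880 / 5 = 29.5376
β = Cov / Var(R_m) = 22.1828 / 29.5376 = 0.7510
E(R) = R_f + β × MRP = 4.5% + 0.7510 × 3.3% = 6.98%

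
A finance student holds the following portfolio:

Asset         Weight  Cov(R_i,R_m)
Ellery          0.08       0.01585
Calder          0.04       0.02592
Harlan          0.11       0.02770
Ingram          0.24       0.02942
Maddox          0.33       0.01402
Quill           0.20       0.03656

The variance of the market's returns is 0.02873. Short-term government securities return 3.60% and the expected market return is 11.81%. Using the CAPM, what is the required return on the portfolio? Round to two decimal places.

β_Ellery = 0.01585 / 0.02873 = 0.5517
β_Calder = 0.02592 / 0.02873 = 0.9022
β_Harlan = 0.02770 / 0.02873 = 0.9641
β_Ingram = 0.02942 / 0.02873 = 1.0240
β_Maddox = 0.01402 / 0.02873 = 0.4880
β_Quill = 0.03656 / 0.02873 = 1.2725
β_P = Σ w_i β_i = 0.08×0.5517 + 0.04×0.9022 + 0.11×0.9641 + 0.24×1.0240 + 0.33×0.4880 + 0.20×1.2725 = 0.8476
MRP = 11.81% − 3.60% = 8.21%
E(R_P) = R_f + β_P × MRP = 3.60% + 0.8476 × 8.21% = 10.56%

10.56%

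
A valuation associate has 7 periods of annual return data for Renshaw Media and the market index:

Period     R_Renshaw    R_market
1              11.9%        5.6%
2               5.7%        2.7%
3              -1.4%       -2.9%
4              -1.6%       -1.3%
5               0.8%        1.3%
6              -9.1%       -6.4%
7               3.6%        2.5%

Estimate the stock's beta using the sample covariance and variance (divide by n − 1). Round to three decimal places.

Mean R_i = (11.9 + 5.7 − 1.4 − 1.6 + 0.8 − 9.1 + 3.6) / 7 = 1.4143%
Mean R_m = (5.6 + 2.7 − 2.9 − 1.3 + 1.3 − 6.4 + 2.5) / 7 = 0.2143%
Σ(R_i − R̄_i)(R_m − R̄_m) = 154.3286  ⇒  Cov = 154.3286 / 6 = 25.7214
Σ(R_m − R̄_m)² = 97.3286  ⇒  Var(R_m) = 97.3286 / 6 = 16.2214
β = Cov / Var(R_m) = 25.7214 / 16.2214 = 1.5856

1.586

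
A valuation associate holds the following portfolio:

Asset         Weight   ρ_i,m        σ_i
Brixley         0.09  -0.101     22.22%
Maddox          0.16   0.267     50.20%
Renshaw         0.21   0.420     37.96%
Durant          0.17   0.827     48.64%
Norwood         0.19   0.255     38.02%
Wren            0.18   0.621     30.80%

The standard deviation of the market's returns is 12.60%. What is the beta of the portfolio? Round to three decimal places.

1.382

β_Brixley = -0.101 × 22.22% / 12.60% = -0.1781
β_Maddox = 0.267 × 50.20% / 12.60% = 1.0638
β_Renshaw = 0.420 × 37.96% / 12.60% = 1.2653
β_Durant = 0.827 × 48.64% / 12.60% = 3.1925
β_Norwood = 0.255 × 38.02% / 12.60% = 0.7695
β_Wren = 0.621 × 30.80% / 12.60% = 1.5180
β_P = Σ w_i β_i = 0.09×-0.1781 + 0.16×1.0638 + 0.21×1.2653 + 0.17×3.1925 + 0.19×0.7695 + 0.18×1.5180 = 1.3821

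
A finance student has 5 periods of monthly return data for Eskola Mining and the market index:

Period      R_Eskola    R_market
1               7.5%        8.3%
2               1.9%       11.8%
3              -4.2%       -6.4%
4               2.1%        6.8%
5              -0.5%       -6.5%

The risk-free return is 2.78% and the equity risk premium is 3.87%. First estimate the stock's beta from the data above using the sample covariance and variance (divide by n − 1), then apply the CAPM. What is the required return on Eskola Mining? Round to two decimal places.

Mean R_i = (7.5 + 1.9 − 4.2 + 2.1 − 0.5) / 5 = 1.3600%
Mean R_m = (8.3 + 11.8 − 6.4 + 6.8 − 6.5) / 5 = 2.8000%
Σ(R_i − R̄_i)(R_m − R̄_m) = 110.0400  ⇒  Cov = 110.0400 / 4 = 27.5100
Σ(R_m − R̄_m)² = 298.3800  ⇒  Var(R_m) = 298.3800 / 4 = 74.5950
β = Cov / Var(R_m) = 27.5100 / 74.5950 = 0.3688
E(R) = R_f + β × MRP = 2.78% + 0.3688 × 3.87% = 4.21%

4.21%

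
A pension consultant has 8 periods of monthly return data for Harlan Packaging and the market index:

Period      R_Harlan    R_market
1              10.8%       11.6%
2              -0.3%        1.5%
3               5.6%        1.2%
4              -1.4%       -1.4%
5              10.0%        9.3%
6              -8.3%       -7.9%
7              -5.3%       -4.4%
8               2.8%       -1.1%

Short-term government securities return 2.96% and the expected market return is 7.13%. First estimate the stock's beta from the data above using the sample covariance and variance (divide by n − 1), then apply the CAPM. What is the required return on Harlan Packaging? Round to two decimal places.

7.09%

Mean R_i = (10.8 − 0.3 + 5.6 − 1.4 + 10.0 − 8.3 − 5.3 + 2.8) / 8 = 1.7375%
Mean R_m = (11.6 + 1.5 + 1.2 − 1.4 + 9.3 − 7.9 − 4.4 − 1.1) / 8 = 1.1000%
Σ(R_i − R̄_i)(R_m − R̄_m) = 297.0300  ⇒  Cov = 297.0300 / 7 = 42.4329
Σ(R_m − R̄_m)² = 300.0000  ⇒  Var(R_m) = 300.0000 / 7 = 42.8571
β = Cov / Var(R_m) = 42.4329 / 42.8571 = 0.9901
MRP = 7.13% − 2.96% = 4.17%
E(R) = R_f + β × MRP = 2.96% + 0.9901 × 4.17% = 7.09%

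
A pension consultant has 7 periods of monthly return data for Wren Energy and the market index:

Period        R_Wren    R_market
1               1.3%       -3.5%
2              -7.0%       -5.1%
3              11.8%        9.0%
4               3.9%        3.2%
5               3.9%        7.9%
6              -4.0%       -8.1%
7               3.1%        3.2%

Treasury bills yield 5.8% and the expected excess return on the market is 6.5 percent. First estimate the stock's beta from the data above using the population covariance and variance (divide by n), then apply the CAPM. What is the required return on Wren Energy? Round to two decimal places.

Mean R_i = (1.3 − 7.0 + 11.8 + 3.9 + 3.9 − 4.0 + 3.1) / 7 = 1.8571%
Mean R_m = (-3.5 − 5.1 + 9.0 + 3.2 + 7.9 − 8.1 + 3.2) / 7 = 0.9429%
Σ(R_i − R̄_i)(R_m − R̄_m) = 210.7029  ⇒  Cov = 210.7029 / 7 = 30.1004
Σ(R_m − R̄_m)² = 261.5371  ⇒  Var(R_m) = 261.5371 / 7 = 37.3624
β = Cov / Var(R_m) = 30.1004 / 37.3624 = 0.8056
E(R) = R_f + β × MRP = 5.8% + 0.8056 × 6.5% = 11.04%

11.04%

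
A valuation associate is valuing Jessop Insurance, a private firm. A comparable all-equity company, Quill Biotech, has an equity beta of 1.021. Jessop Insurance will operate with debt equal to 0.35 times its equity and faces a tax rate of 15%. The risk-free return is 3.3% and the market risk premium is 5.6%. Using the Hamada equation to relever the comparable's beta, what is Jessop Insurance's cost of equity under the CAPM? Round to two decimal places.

β_L = β_U × [1 + (1 − t)(D/E)] = 1.021 × [1 + (1 − 0.15) × 0.35]
    = 1.021 × [1 + 0.85 × 0.35] = 1.021 × 1.2975 = 1.3247
E(R) = R_f + β_L × MRP = 3.3% + 1.3247 × 5.6% = 10.72%

10.72%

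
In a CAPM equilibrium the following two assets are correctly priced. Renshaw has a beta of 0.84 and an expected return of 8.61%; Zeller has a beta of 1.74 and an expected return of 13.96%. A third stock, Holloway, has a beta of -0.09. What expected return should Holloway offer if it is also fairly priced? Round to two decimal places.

3.08%

MRP (SML slope) = (13.96% − 8.61%) / (1.74 − 0.84) = 5.35% / 0.90 = 5.9444%
R_f (intercept) = 8.61% − 0.84 × 5.9444% = 3.6167%
E(R_Holloway) = R_f + β × MRP = 3.6167% + -0.09 × 5.9444% = 3.08%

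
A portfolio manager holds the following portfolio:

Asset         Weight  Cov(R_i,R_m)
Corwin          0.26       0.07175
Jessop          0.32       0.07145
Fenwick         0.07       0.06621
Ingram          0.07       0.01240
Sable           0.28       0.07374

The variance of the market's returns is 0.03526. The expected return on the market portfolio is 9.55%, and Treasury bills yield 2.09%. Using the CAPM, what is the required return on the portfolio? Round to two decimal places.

β_Corwin = 0.07175 / 0.03526 = 2.0349
β_Jessop = 0.07145 / 0.03526 = 2.0264
β_Fenwick = 0.06621 / 0.03526 = 1.8778
β_Ingram = 0.01240 / 0.03526 = 0.3517
β_Sable = 0.07374 / 0.03526 = 2.0913
β_P = Σ w_i β_i = 0.26×2.0349 + 0.32×2.0264 + 0.07×1.8778 + 0.07×0.3517 + 0.28×2.0913 = 1.9192
MRP = 9.55% − 2.09% = 7.46%
E(R_P) = R_f + β_P × MRP = 2.09% + 1.9192 × 7.46% = 16.41%

16.41%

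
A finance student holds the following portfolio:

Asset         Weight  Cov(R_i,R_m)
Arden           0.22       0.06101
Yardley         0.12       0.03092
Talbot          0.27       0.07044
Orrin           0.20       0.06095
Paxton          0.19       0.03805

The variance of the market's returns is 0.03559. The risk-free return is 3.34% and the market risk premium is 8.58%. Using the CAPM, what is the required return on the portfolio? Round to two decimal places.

β_Arden = 0.06101 / 0.03559 = 1.7142
β_Yardley = 0.03092 / 0.03559 = 0.8688
β_Talbot = 0.07044 / 0.03559 = 1.9792
β_Orrin = 0.06095 / 0.03559 = 1.7126
β_Paxton = 0.03805 / 0.03559 = 1.0691
β_P = Σ w_i β_i = 0.22×1.7142 + 0.12×0.8688 + 0.27×1.9792 + 0.20×1.7126 + 0.19×1.0691 = 1.5614
E(R_P) = R_f + β_P × MRP = 3.34% + 1.5614 × 8.58% = 16.74%

16.74%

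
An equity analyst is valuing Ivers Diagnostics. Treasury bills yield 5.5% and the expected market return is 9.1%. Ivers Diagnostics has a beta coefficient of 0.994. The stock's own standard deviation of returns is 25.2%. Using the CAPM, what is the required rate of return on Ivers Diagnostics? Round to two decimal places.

9.08%

Market risk premium = E(R_m) − R_f = 9.1% − 5.5% = 3.60%
E(R) = R_f + β × MRP = 5.5% + 0.994 × 3.6% = 9.08%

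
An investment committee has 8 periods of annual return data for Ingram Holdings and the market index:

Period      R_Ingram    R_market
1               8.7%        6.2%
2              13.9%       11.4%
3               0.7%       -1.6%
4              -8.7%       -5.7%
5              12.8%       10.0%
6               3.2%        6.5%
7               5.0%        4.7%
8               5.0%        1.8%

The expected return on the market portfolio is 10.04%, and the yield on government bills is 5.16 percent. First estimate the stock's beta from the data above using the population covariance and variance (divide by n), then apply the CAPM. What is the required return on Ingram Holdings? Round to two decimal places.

Mean R_i = (8.7 + 13.9 + 0.7 − 8.7 + 12.8 + 3.2 + 5.0 + 5.0) / 8 = 5.0750%
Mean R_m = (6.2 + 11.4 − 1.6 − 5.7 + 10.0 + 6.5 + 4.7 + 1.8) / 8 = 4.1625%
Σ(R_i − R̄_i)(R_m − R̄_m) = 273.1725  ⇒  Cov = 273.1725 / 8 = 34.1466
Σ(R_m − R̄_m)² = 232.4188  ⇒  Var(R_m) = 232.4188 / 8 = 29.0524
β = Cov / Var(R_m) = 34.1466 / 29.0524 = 1.1753
MRP = 10.04% − 5.16% = 4.88%
E(R) = R_f + β × MRP = 5.16% + 1.1753 × 4.88% = 10.90%

10.90%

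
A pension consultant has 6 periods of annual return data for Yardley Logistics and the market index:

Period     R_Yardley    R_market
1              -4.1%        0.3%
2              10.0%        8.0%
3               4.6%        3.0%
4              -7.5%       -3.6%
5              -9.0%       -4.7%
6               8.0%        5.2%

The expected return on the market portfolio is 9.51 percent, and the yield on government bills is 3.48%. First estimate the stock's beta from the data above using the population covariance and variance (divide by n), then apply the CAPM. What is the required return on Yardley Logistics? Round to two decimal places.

13.24%

Mean R_i = (-4.1 + 10.0 + 4.6 − 7.5 − 9.0 + 8.0) / 6 = 0.3333%
Mean R_m = (0.3 + 8.0 + 3.0 − 3.6 − 4.7 + 5.2) / 6 = 1.3667%
Σ(R_i − R̄_i)(R_m − R̄_m) = 200.7367  ⇒  Cov = 200.7367 / 6 = 33.4561
Σ(R_m − R̄_m)² = 123.9733  ⇒  Var(R_m) = 123.9733 / 6 = 20.6622
β = Cov / Var(R_m) = 33.4561 / 20.6622 = 1.6192
MRP = 9.51% − 3.48% = 6.03%
E(R) = R_f + β × MRP = 3.48% + 1.6192 × 6.03% = 13.24%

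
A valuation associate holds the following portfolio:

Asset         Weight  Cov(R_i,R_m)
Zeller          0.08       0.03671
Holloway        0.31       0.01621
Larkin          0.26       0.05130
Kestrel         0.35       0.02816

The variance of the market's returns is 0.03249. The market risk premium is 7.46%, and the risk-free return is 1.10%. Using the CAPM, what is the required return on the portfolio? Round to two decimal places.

β_Zeller = 0.03671 / 0.03249 = 1.1299
β_Holloway = 0.01621 / 0.03249 = 0.4989
β_Larkin = 0.05130 / 0.03249 = 1.5789
β_Kestrel = 0.02816 / 0.03249 = 0.8667
β_P = Σ w_i β_i = 0.08×1.1299 + 0.31×0.4989 + 0.26×1.5789 + 0.35×0.8667 = 0.9589
E(R_P) = R_f + β_P × MRP = 1.10% + 0.9589 × 7.46% = 8.25%

8.25%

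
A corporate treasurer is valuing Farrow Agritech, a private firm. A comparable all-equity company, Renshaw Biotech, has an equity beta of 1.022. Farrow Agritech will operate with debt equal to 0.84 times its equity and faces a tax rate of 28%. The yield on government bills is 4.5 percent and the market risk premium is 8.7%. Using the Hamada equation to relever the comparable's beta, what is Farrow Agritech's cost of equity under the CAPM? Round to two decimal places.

18.77%

β_L = β_U × [1 + (1 − t)(D/E)] = 1.022 × [1 + (1 − 0.28) × 0.84]
    = 1.022 × [1 + 0.72 × 0.84] = 1.022 × 1.6048 = 1.6401
E(R) = R_f + β_L × MRP = 4.5% + 1.6401 × 8.7% = 18.77%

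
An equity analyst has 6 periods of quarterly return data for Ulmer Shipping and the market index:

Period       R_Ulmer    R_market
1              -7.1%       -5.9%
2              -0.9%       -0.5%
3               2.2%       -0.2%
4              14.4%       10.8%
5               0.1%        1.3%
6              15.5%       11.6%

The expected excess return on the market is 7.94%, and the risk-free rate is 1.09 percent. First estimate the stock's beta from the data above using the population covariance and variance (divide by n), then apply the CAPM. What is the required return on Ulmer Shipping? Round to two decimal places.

11.32%

Mean R_i = (-7.1 − 0.9 + 2.2 + 14.4 + 0.1 + 15.5) / 6 = 4.0333%
Mean R_m = (-5.9 − 0.5 − 0.2 + 10.8 + 1.3 + 11.6) / 6 = 2.8500%
Σ(R_i − R̄_i)(R_m − R̄_m) = 308.3800  ⇒  Cov = 308.3800 / 6 = 51.3967
Σ(R_m − R̄_m)² = 239.2550  ⇒  Var(R_m) = 239.2550 / 6 = 39.8758
β = Cov / Var(R_m) = 51.3967 / 39.8758 = 1.2889
E(R) = R_f + β × MRP = 1.09% + 1.2889 × 7.94% = 11.32%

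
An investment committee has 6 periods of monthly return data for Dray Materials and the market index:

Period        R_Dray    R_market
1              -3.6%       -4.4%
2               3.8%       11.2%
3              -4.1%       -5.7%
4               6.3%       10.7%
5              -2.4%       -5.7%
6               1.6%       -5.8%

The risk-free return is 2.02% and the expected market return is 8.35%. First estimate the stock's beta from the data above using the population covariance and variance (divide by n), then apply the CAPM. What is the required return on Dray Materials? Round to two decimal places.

4.73%

Mean R_i = (-3.6 + 3.8 − 4.1 + 6.3 − 2.4 + 1.6) / 6 = 0.2667%
Mean R_m = (-4.4 + 11.2 − 5.7 + 10.7 − 5.7 − 5.8) / 6 = 0.0500%
Σ(R_i − R̄_i)(R_m − R̄_m) = 153.5000  ⇒  Cov = 153.5000 / 6 = 25.5833
Σ(R_m − R̄_m)² = 357.8950  ⇒  Var(R_m) = 357.8950 / 6 = 59.6492
β = Cov / Var(R_m) = 25.5833 / 59.6492 = 0.4289
MRP = 8.35% − 2.02% = 6.33%
E(R) = R_f + β × MRP = 2.02% + 0.4289 × 6.33% = 4.73%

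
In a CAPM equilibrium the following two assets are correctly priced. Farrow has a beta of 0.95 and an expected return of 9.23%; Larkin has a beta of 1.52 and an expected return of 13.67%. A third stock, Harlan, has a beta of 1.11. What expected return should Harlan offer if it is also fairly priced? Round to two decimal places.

10.48%

MRP (SML slope) = (13.67% − 9.23%) / (1.52 − 0.95) = 4.44% / 0.57 = 7.7895%
R_f (intercept) = 9.23% − 0.95 × 7.7895% = 1.8300%
E(R_Harlan) = R_f + β × MRP = 1.8300% + 1.11 × 7.7895% = 10.48%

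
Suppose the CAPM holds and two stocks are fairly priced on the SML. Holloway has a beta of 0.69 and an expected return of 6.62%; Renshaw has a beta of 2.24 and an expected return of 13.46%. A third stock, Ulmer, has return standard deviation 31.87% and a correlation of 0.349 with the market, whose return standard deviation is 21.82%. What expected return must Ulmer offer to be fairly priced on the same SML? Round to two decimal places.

5.82%

MRP = (13.46% − 6.62%) / (2.24 − 0.69) = 4.4129%
R_f = 6.62% − 0.69 × 4.4129% = 3.5751%
β_Ulmer = ρ·σ_i/σ_m = 0.349 × 31.87 / 21.82 = 0.5097
E(R_Ulmer) = R_f + β × MRP = 3.5751% + 0.5097 × 4.4129% = 5.82%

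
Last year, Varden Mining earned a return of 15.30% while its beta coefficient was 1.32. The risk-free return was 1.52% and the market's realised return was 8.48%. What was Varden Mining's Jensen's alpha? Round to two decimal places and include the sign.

+4.59%

Market excess return = 8.48% − 1.52% = 6.96%
CAPM benchmark = R_f + β(R_m − R_f) = 1.52% + 1.32 × 6.96% = 10.7072%
α = actual − benchmark = 15.30% − 10.7072% = +4.59%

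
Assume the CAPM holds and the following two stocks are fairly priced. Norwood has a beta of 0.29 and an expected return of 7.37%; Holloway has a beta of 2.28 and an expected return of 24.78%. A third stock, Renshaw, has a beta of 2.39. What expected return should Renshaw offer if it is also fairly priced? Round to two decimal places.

MRP (SML slope) = (24.78% − 7.37%) / (2.28 − 0.29) = 17.41% / 1.99 = 8.7487%
R_f (intercept) = 7.37% − 0.29 × 8.7487% = 4.8329%
E(R_Renshaw) = R_f + β × MRP = 4.8329% + 2.39 × 8.7487% = 25.74%

25.74%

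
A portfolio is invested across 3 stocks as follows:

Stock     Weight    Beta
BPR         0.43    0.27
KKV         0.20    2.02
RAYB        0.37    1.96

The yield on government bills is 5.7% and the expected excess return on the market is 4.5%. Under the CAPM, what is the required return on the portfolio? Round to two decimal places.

11.30%

β_P = Σ w_i β_i = 0.43×0.27 + 0.20×2.02 + 0.37×1.96 = 1.2453
E(R_P) = R_f + β_P × MRP = 5.7% + 1.2453 × 4.5% = 11.30%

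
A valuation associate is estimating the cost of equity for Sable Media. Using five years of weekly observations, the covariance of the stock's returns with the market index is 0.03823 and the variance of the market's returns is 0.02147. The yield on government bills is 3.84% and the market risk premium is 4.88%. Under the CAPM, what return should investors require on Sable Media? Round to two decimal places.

β = Cov(R_i, R_m) / Var(R_m) = 0.03823 / 0.02147 = 1.7806
E(R) = R_f + β × MRP = 3.84% + 1.7806 × 4.88% = 12.53%

12.53%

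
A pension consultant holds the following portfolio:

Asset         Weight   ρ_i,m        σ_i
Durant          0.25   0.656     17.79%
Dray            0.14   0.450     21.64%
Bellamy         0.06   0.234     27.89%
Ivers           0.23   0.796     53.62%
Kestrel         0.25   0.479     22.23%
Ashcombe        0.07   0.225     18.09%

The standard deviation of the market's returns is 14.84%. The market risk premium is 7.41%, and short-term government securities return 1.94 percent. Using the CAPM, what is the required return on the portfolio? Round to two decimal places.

10.65%

β_Durant = 0.656 × 17.79% / 14.84% = 0.7864
β_Dray = 0.450 × 21.64% / 14.84% = 0.6562
β_Bellamy = 0.234 × 27.89% / 14.84% = 0.4398
β_Ivers = 0.796 × 53.62% / 14.84% = 2.8761
β_Kestrel = 0.479 × 22.23% / 14.84% = 0.7175
β_Ashcombe = 0.225 × 18.09% / 14.84% = 0.2743
β_P = Σ w_i β_i = 0.25×0.7864 + 0.14×0.6562 + 0.06×0.4398 + 0.23×2.8761 + 0.25×0.7175 + 0.07×0.2743 = 1.1749
E(R_P) = R_f + β_P × MRP = 1.94% + 1.1749 × 7.41% = 10.65%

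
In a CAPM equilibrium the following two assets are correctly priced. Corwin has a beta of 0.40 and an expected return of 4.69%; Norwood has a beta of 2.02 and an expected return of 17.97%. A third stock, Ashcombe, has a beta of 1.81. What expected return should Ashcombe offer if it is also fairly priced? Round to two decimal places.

MRP (SML slope) = (17.97% − 4.69%) / (2.02 − 0.40) = 13.28% / 1.62 = 8.1975%
R_f (intercept) = 4.69% − 0.40 × 8.1975% = 1.4110%
E(R_Ashcombe) = R_f + β × MRP = 1.4110% + 1.81 × 8.1975% = 16.25%

16.25%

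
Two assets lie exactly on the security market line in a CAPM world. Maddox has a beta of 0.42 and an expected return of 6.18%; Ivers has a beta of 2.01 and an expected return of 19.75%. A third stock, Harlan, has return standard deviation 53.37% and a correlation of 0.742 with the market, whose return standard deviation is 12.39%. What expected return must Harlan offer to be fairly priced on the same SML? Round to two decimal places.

29.87%

MRP = (19.75% − 6.18%) / (2.01 − 0.42) = 8.5346%
R_f = 6.18% − 0.42 × 8.5346% = 2.5955%
β_Harlan = ρ·σ_i/σ_m = 0.742 × 53.37 / 12.39 = 3.1962
E(R_Harlan) = R_f + β × MRP = 2.5955% + 3.1962 × 8.5346% = 29.87%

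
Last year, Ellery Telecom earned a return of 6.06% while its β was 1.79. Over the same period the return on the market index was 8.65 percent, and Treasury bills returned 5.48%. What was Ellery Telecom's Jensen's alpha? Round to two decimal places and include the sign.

-5.09%

Market excess return = 8.65% − 5.48% = 3.17%
CAPM benchmark = R_f + β(R_m − R_f) = 5.48% + 1.79 × 3.17% = 11.1543%
α = actual − benchmark = 6.06% − 11.1543% = -5.09%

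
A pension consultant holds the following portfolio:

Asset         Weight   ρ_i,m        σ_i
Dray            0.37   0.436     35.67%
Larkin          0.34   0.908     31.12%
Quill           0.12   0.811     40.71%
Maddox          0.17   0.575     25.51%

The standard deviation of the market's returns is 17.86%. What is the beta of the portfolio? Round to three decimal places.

1.222

β_Dray = 0.436 × 35.67% / 17.86% = 0.8708
β_Larkin = 0.908 × 31.12% / 17.86% = 1.5821
β_Quill = 0.811 × 40.71% / 17.86% = 1.8486
β_Maddox = 0.575 × 25.51% / 17.86% = 0.8213
β_P = Σ w_i β_i = 0.37×0.8708 + 0.34×1.5821 + 0.12×1.8486 + 0.17×0.8213 = 1.2216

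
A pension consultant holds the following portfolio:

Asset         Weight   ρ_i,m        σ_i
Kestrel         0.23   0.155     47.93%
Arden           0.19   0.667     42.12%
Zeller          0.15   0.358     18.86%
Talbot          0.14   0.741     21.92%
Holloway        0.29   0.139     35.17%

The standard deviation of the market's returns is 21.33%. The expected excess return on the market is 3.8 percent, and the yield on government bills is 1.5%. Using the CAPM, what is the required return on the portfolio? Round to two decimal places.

3.59%

β_Kestrel = 0.155 × 47.93% / 21.33% = 0.3483
β_Arden = 0.667 × 42.12% / 21.33% = 1.3171
β_Zeller = 0.358 × 18.86% / 21.33% = 0.3165
β_Talbot = 0.741 × 21.92% / 21.33% = 0.7615
β_Holloway = 0.139 × 35.17% / 21.33% = 0.2292
β_P = Σ w_i β_i = 0.23×0.3483 + 0.19×1.3171 + 0.15×0.3165 + 0.14×0.7615 + 0.29×0.2292 = 0.5509
E(R_P) = R_f + β_P × MRP = 1.5% + 0.5509 × 3.8% = 3.59%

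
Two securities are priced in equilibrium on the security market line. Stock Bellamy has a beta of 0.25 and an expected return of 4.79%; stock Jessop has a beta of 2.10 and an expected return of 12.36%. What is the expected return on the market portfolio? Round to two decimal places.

7.86%

Both satisfy E(R) = R_f + β·MRP, so the slope of the SML is
MRP = (12.36% − 4.79%) / (2.10 − 0.25) = 7.57% / 1.85 = 4.0919%
R_f = E(R_Bellamy) − β_Bellamy·MRP = 4.79% − 0.25 × 4.0919% = 3.7670%
E(R_m) = R_f + MRP = 3.7670% + 4.0919% = 7.86%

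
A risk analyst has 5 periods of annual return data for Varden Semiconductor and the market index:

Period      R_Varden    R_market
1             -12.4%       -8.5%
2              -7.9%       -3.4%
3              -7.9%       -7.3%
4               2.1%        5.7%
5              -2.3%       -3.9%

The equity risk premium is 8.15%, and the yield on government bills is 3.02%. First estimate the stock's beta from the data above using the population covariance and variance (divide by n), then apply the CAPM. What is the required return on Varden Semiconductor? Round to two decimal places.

Mean R_i = (-12.4 − 7.9 − 7.9 + 2.1 − 2.3) / 5 = -5.6800%
Mean R_m = (-8.5 − 3.4 − 7.3 + 5.7 − 3.9) / 5 = -3.4800%
Σ(R_i − R̄_i)(R_m − R̄_m) = 112.0380  ⇒  Cov = 112.0380 / 5 = 22.4076
Σ(R_m − R̄_m)² = 124.2480  ⇒  Var(R_m) = 124.2480 / 5 = 24.8496
β = Cov / Var(R_m) = 22.4076 / 24.8496 = 0.9017
E(R) = R_f + β × MRP = 3.02% + 0.9017 × 8.15% = 10.37%

10.37%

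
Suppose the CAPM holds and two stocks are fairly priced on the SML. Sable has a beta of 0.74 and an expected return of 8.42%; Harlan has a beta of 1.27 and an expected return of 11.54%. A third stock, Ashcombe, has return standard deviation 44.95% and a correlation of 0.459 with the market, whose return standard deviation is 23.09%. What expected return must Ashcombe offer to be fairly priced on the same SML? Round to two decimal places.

9.32%

MRP = (11.54% − 8.42%) / (1.27 − 0.74) = 5.8868%
R_f = 8.42% − 0.74 × 5.8868% = 4.0638%
β_Ashcombe = ρ·σ_i/σ_m = 0.459 × 44.95 / 23.09 = 0.8935
E(R_Ashcombe) = R_f + β × MRP = 4.0638% + 0.8935 × 5.8868% = 9.32%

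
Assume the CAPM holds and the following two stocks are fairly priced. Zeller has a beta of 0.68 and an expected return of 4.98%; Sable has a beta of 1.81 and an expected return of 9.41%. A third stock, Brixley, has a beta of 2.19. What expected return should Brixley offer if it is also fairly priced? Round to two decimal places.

10.90%

MRP (SML slope) = (9.41% − 4.98%) / (1.81 − 0.68) = 4.43% / 1.13 = 3.9204%
R_f (intercept) = 4.98% − 0.68 × 3.9204% = 2.3141%
E(R_Brixley) = R_f + β × MRP = 2.3141% + 2.19 × 3.9204% = 10.90%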